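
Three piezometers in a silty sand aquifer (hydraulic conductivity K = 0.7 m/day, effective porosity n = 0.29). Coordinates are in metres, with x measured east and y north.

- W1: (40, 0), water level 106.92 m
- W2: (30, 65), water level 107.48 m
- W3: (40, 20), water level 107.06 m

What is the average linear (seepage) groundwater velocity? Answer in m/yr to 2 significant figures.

11 m/yr

Differences from W1: to W2 (Δx, Δy, Δh) = (-10, 65, +0.56); to W3 = (0, 20, +0.14).
Solve a·Δx + b·Δy = Δh: det = (-10)·20 − 0·65 = -200.
∂h/∂x = [(+0.56)·20 − (+0.14)·65] / -200 = -0.01050
∂h/∂y = [(-10)·(+0.14) − 0·(+0.56)] / -200 = +0.007000
|∇h| = √(-0.01050² + 0.007000²) = 0.01262
Seepage velocity v = K·i/n = 0.7 × 0.01262 / 0.29 = 0.03046 m/day = 11.13 m/yr.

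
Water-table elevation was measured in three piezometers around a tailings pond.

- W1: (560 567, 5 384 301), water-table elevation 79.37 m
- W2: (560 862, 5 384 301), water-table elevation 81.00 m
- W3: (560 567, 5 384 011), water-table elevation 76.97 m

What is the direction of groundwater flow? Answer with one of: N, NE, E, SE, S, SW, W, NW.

∂h/∂x = (81.00 − 79.37) / (560862 − 560567) = +0.005525
∂h/∂y = (76.97 − 79.37) / (5384011 − 5384301) = +0.008276
Flow = −∇h = (-0.005525 east, -0.008276 north), which points southwest.

SW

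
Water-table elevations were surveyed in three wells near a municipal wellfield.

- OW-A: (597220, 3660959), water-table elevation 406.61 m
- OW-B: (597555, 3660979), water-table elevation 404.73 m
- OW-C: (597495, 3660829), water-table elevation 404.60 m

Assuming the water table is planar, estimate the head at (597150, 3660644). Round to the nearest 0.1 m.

406.0 m

With h = a·x + b·y + c and OW-A as origin, the differences give:
  335·a + 20·b = -1.88
  275·a + (-130)·b = -2.01
Eliminate b (×(-130) and ×20, subtract): -49050·a = 284.600 → a = ∂h/∂x = -0.005802
Back-substitute: b = ∂h/∂y = +0.003188.
h(597150, 3660644) = 406.61 + (-0.005802)·(-70) + (+0.003188)·(-315) = 406.61 +0.406 -1.004 = 406.012 m.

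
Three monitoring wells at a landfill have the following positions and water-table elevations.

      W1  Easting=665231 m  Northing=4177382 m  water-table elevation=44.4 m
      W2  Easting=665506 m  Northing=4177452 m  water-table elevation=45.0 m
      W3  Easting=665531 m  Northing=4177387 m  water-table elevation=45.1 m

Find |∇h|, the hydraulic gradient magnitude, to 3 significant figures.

0.00243

With h = a·x + b·y + c and W1 as origin, the differences give:
  275·a + 70·b = +0.6
  300·a + 5·b = +0.7
Eliminate b (×5 and ×70, subtract): -19625·a = -46.00 → a = ∂h/∂x = +0.002344
Back-substitute: b = ∂h/∂y = -0.0006369.
|∇h| = √(0.002344² + -0.0006369²) = 0.002429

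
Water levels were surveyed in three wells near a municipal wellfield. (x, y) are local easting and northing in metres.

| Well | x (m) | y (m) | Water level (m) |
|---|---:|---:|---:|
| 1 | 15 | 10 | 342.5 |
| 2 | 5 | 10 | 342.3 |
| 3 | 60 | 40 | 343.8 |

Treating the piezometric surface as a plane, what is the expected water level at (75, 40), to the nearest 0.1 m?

344.1 m

Taking 1 as reference: 2−1 = (-10, 0, -0.2); 3−1 = (45, 30, +1.3).
Solve a·Δx + b·Δy = Δh: det = (-10)·30 − 45·0 = -300.
∂h/∂x = [(-0.2)·30 − (+1.3)·0] / -300 = +0.02000
∂h/∂y = [(-10)·(+1.3) − 45·(-0.2)] / -300 = +0.01333
h(75, 40) = 342.5 + (+0.02000)·(60) + (+0.01333)·(30) = 342.5 +1.200 +0.400 = 344.100 m.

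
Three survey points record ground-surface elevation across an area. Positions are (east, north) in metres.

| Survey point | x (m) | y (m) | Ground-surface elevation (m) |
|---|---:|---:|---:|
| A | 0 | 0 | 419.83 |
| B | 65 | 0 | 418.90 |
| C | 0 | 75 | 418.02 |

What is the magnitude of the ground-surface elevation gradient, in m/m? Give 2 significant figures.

∂z/∂x = (418.90 − 419.83) / (65 − 0) = -0.01431
∂z/∂y = (418.02 − 419.83) / (75 − 0) = -0.02413
|∇f| = √(-0.01431² + -0.02413²) = 0.02805 m/m

0.028 m/m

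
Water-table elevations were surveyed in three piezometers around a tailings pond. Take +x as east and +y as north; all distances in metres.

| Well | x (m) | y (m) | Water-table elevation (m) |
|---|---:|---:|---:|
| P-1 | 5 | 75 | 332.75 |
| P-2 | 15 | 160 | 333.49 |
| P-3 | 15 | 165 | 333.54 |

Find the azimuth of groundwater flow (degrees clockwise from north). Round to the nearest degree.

132°

Differences from P-1: to P-2 (Δx, Δy, Δh) = (10, 85, +0.74); to P-3 = (10, 90, +0.79).
Determinant of the coordinate differences = 10·90 − 10·85 = 50.
∂h/∂x = [(+0.74)·90 − (+0.79)·85] / 50 = -0.01100
∂h/∂y = [10·(+0.79) − 10·(+0.74)] / 50 = +0.01000
Flow direction (−∇h) has components (+0.01100 E, -0.01000 N).
Azimuth = atan2(E, N) = atan2(+0.01100, -0.01000) = 132.3° ≈ 132°.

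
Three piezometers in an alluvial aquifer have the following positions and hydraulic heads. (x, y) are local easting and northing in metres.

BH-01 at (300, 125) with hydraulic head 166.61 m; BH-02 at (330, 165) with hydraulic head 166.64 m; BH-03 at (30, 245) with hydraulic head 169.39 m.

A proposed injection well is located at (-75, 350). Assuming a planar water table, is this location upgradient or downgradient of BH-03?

With h = a·x + b·y + c and BH-01 as origin, the differences give:
  30·a + 40·b = +0.03
  (-270)·a + 120·b = +2.78
Eliminate b (×120 and ×40, subtract): 14400·a = -107.600 → a = ∂h/∂x = -0.007472
Back-substitute: b = ∂h/∂y = +0.006354.
Head at (-75, 350) = 166.61 + (-0.007472)·(-375) + (+0.006354)·(225) = 170.84 m.
That is higher than the 169.39 m at BH-03, so the point is upgradient.

upgradient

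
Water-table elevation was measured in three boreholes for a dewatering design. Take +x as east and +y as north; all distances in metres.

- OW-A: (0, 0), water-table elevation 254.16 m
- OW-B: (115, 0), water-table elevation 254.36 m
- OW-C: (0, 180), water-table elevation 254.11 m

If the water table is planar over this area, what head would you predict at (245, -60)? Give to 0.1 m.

∂h/∂x = (254.36 − 254.16) / (115 − 0) = +0.001739
∂h/∂y = (254.11 − 254.16) / (180 − 0) = -0.0002778
h(245, -60) = 254.16 + (+0.001739)·(245) + (-0.0002778)·(-60) = 254.16 +0.426 +0.017 = 254.603 m.

254.6 m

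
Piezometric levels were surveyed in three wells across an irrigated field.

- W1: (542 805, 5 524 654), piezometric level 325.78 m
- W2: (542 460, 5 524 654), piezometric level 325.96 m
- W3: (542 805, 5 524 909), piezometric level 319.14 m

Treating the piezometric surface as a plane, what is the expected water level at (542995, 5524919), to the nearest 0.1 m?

318.8 m

∂h/∂x = (325.96 − 325.78) / (542460 − 542805) = -0.0005217
∂h/∂y = (319.14 − 325.78) / (5524909 − 5524654) = -0.02604
h(542995, 5524919) = 325.78 + (-0.0005217)·(190) + (-0.02604)·(265) = 325.78 -0.099 -6.900 = 318.780 m.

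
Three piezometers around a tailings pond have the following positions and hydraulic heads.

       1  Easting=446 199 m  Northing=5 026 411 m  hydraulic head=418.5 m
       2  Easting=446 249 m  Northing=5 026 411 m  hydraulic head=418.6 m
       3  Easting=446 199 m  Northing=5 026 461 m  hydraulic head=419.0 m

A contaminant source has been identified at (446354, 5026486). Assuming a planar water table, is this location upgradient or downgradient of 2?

upgradient

∂h/∂x = (418.6 − 418.5) / (446249 − 446199) = +0.002000
∂h/∂y = (419.0 − 418.5) / (5026461 − 5026411) = +0.01000
Head at (446354, 5026486) = 418.5 + (+0.002000)·(155) + (+0.01000)·(75) = 419.56 m.
That is higher than the 418.6 m at 2, so the point is upgradient.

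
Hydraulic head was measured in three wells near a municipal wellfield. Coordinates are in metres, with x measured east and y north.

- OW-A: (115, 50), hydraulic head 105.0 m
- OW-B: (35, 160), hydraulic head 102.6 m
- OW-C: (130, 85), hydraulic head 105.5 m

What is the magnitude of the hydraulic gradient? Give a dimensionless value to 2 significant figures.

Taking OW-A as reference: OW-B−OW-A = (-80, 110, -2.4); OW-C−OW-A = (15, 35, +0.5).
Solve a·Δx + b·Δy = Δh: det = (-80)·35 − 15·110 = -4450.
∂h/∂x = [(-2.4)·35 − (+0.5)·110] / -4450 = +0.03124
∂h/∂y = [(-80)·(+0.5) − 15·(-2.4)] / -4450 = +0.0008989
|∇h| = √(0.03124² + 0.0008989²) = 0.03125

0.031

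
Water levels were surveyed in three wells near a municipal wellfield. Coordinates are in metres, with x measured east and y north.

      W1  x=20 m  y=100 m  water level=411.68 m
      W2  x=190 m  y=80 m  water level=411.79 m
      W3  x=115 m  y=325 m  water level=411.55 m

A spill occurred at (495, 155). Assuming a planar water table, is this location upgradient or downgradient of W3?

upgradient

Taking W1 as reference: W2−W1 = (170, -20, +0.11); W3−W1 = (95, 225, -0.13).
Determinant of the coordinate differences = 170·225 − 95·(-20) = 40150.
∂h/∂x = [(+0.11)·225 − (-0.13)·(-20)] / 40150 = +0.0005517
∂h/∂y = [170·(-0.13) − 95·(+0.11)] / 40150 = -0.0008107
Head at (495, 155) = 411.68 + (+0.0005517)·(475) + (-0.0008107)·(55) = 411.90 m.
That is higher than the 411.55 m at W3, so the point is upgradient.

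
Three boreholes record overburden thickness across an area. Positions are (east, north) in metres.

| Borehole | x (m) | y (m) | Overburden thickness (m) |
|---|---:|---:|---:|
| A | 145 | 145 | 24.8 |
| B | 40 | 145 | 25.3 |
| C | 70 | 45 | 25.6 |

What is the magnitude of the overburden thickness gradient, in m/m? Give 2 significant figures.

0.0065 m/m

With d = a·x + b·y + c and A as origin, the differences give:
  (-105)·a + 0·b = +0.5
  (-75)·a + (-100)·b = +0.8
Eliminate b (×(-100) and ×0, subtract): 10500·a = -50.00 → a = ∂d/∂x = -0.004762
Back-substitute: b = ∂d/∂y = -0.004429.
|∇f| = √(-0.004762² + -0.004429²) = 0.006503 m/m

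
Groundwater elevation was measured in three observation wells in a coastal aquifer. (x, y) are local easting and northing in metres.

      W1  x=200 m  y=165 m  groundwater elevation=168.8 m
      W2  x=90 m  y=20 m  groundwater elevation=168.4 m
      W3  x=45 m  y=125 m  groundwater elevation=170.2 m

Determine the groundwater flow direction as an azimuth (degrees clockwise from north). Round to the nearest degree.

135°

With h = a·x + b·y + c and W1 as origin, the differences give:
  (-110)·a + (-145)·b = -0.4
  (-155)·a + (-40)·b = +1.4
Eliminate b (×(-40) and ×(-145), subtract): -18075·a = 219.00 → a = ∂h/∂x = -0.01212
Back-substitute: b = ∂h/∂y = +0.01195.
Flow direction (−∇h) has components (+0.01212 E, -0.01195 N).
Azimuth = atan2(E, N) = atan2(+0.01212, -0.01195) = 134.6° ≈ 135°.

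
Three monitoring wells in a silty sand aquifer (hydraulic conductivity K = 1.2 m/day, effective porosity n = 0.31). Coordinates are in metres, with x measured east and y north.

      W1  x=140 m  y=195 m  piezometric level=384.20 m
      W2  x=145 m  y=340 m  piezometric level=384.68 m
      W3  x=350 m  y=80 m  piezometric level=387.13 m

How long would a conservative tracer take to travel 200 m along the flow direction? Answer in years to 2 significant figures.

With h = a·x + b·y + c and W1 as origin, the differences give:
  5·a + 145·b = +0.48
  210·a + (-115)·b = +2.93
Eliminate b (×(-115) and ×145, subtract): -31025·a = -480.050 → a = ∂h/∂x = +0.01547
Back-substitute: b = ∂h/∂y = +0.002777.
|∇h| = √(0.01547² + 0.002777²) = 0.01572
Seepage velocity v = K·i/n = 1.2 × 0.01572 / 0.31 = 0.06085 m/day.
t = 200 / 0.06085 = 3287 days = 9 years.

9.0 years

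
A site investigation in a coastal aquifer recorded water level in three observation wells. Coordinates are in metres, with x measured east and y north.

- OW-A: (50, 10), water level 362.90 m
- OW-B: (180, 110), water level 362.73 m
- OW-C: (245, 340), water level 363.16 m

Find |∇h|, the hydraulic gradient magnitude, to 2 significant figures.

0.0045

With h = a·x + b·y + c and OW-A as origin, the differences give:
  130·a + 100·b = -0.17
  195·a + 330·b = +0.26
Eliminate b (×330 and ×100, subtract): 23400·a = -82.100 → a = ∂h/∂x = -0.003509
Back-substitute: b = ∂h/∂y = +0.002861.
|∇h| = √(-0.003509² + 0.002861²) = 0.004528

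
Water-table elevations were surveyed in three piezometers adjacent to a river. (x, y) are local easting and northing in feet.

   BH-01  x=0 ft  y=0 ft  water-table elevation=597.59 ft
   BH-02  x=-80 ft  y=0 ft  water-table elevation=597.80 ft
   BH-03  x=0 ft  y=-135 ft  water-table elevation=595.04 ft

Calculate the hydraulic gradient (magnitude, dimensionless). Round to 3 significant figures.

0.0191

∂h/∂x = (597.80 − 597.59) / (-80 − 0) = -0.002625
∂h/∂y = (595.04 − 597.59) / (-135 − 0) = +0.01889
|∇h| = √(-0.002625² + 0.01889²) = 0.01907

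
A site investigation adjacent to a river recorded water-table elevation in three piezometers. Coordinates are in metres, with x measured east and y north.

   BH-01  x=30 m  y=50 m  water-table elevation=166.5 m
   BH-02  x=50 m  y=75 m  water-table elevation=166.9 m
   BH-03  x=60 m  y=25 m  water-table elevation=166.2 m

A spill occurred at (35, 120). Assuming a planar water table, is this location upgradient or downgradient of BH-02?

Differences from BH-01: to BH-02 (Δx, Δy, Δh) = (20, 25, +0.4); to BH-03 = (30, -25, -0.3).
Solve a·Δx + b·Δy = Δh: det = 20·(-25) − 30·25 = -1250.
∂h/∂x = [(+0.4)·(-25) − (-0.3)·25] / -1250 = +0.002000
∂h/∂y = [20·(-0.3) − 30·(+0.4)] / -1250 = +0.01440
Head at (35, 120) = 166.5 + (+0.002000)·(5) + (+0.01440)·(70) = 167.52 m.
That is higher than the 166.9 m at BH-02, so the point is upgradient.

upgradient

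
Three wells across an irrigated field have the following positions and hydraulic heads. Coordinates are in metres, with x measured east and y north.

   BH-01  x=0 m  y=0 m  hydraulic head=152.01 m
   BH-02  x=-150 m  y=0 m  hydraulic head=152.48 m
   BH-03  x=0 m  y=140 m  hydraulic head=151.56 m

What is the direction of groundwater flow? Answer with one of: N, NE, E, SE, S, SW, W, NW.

∂h/∂x = (152.48 − 152.01) / (-150 − 0) = -0.003133
∂h/∂y = (151.56 − 152.01) / (140 − 0) = -0.003214
Flow = −∇h = (+0.003133 east, +0.003214 north), which points northeast.

NE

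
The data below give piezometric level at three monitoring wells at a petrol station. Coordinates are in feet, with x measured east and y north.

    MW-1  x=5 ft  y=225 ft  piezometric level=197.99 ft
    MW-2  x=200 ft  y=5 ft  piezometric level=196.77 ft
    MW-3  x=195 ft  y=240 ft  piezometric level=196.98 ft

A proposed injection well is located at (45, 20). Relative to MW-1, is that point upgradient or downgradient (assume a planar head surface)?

downgradient

With h = a·x + b·y + c and MW-1 as origin, the differences give:
  195·a + (-220)·b = -1.22
  190·a + 15·b = -1.01
Eliminate b (×15 and ×(-220), subtract): 44725·a = -240.500 → a = ∂h/∂x = -0.005377
Back-substitute: b = ∂h/∂y = +0.0007792.
Head at (45, 20) = 197.99 + (-0.005377)·(40) + (+0.0007792)·(-205) = 197.62 ft.
That is lower than the 197.99 ft at MW-1, so the point is downgradient.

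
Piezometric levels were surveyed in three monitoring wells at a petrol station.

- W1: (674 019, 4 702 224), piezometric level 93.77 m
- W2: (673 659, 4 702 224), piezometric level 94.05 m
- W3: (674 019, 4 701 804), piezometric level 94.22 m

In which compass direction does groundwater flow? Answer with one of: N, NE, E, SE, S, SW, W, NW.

NE

∂h/∂x = (94.05 − 93.77) / (673659 − 674019) = -0.0007778
∂h/∂y = (94.22 − 93.77) / (4701804 − 4702224) = -0.001071
Flow = −∇h = (+0.0007778 east, +0.001071 north), which points northeast.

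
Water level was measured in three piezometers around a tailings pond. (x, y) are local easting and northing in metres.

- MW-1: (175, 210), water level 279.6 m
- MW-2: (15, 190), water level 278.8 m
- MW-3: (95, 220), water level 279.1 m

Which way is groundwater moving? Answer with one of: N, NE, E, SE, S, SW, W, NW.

NW

With h = a·x + b·y + c and MW-1 as origin, the differences give:
  (-160)·a + (-20)·b = -0.8
  (-80)·a + 10·b = -0.5
Eliminate b (×10 and ×(-20), subtract): -3200·a = -18.00 → a = ∂h/∂x = +0.005625
Back-substitute: b = ∂h/∂y = -0.005000.
Flow = −∇h = (-0.005625 east, +0.005000 north), which points northwest.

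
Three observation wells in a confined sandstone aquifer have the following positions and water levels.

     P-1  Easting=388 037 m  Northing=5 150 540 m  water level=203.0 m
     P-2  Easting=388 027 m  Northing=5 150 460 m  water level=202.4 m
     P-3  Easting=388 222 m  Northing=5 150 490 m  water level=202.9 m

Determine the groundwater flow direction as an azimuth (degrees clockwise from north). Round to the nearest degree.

191°

With h = a·x + b·y + c and P-1 as origin, the differences give:
  (-10)·a + (-80)·b = -0.6
  185·a + (-50)·b = -0.1
Eliminate b (×(-50) and ×(-80), subtract): 15300·a = 22.00 → a = ∂h/∂x = +0.001438
Back-substitute: b = ∂h/∂y = +0.007320.
Flow direction (−∇h) has components (-0.001438 E, -0.007320 N).
Azimuth = atan2(E, N) = atan2(-0.001438, -0.007320) = 191.1° ≈ 191°.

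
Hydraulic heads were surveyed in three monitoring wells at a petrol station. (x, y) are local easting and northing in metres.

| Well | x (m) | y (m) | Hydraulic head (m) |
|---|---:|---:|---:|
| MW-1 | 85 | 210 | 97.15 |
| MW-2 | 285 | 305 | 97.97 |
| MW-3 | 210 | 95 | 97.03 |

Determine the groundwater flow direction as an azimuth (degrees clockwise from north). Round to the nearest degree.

Taking MW-1 as reference: MW-2−MW-1 = (200, 95, +0.82); MW-3−MW-1 = (125, -115, -0.12).
Solve a·Δx + b·Δy = Δh: det = 200·(-115) − 125·95 = -34875.
∂h/∂x = [(+0.82)·(-115) − (-0.12)·95] / -34875 = +0.002377
∂h/∂y = [200·(-0.12) − 125·(+0.82)] / -34875 = +0.003627
Flow direction (−∇h) has components (-0.002377 E, -0.003627 N).
Azimuth = atan2(E, N) = atan2(-0.002377, -0.003627) = 213.2° ≈ 213°.

213°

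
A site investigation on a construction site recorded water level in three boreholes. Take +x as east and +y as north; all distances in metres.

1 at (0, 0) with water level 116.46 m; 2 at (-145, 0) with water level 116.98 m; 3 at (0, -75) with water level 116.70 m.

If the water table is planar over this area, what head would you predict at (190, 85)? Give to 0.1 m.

∂h/∂x = (116.98 − 116.46) / (-145 − 0) = -0.003586
∂h/∂y = (116.70 − 116.46) / (-75 − 0) = -0.003200
h(190, 85) = 116.46 + (-0.003586)·(190) + (-0.003200)·(85) = 116.46 -0.681 -0.272 = 115.507 m.

115.5 m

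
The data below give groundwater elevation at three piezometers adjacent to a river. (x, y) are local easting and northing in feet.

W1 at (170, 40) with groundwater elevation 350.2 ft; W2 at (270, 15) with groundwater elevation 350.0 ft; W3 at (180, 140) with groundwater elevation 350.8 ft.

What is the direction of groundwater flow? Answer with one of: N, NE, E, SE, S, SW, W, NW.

S

Three-point gradient (reference W1): Δ to W2 = (100, -25, -0.2), Δ to W3 = (10, 100, +0.6).
∂h/∂x = -0.0004878, ∂h/∂y = +0.006049 (det = 10250).
Flow = −∇h = (+0.0004878 east, -0.006049 north), which points south.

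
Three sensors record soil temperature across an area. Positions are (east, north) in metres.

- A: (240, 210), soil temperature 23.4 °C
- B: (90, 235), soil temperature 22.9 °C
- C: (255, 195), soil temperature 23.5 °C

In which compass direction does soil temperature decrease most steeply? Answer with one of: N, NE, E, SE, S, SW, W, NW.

With T = a·x + b·y + c and A as origin, the differences give:
  (-150)·a + 25·b = -0.5
  15·a + (-15)·b = +0.1
Eliminate b (×(-15) and ×25, subtract): 1875·a = 5.00 → a = ∂T/∂x = +0.002667
Back-substitute: b = ∂T/∂y = -0.004000.
Steepest decrease is along −∇f = (-0.002667 E, +0.004000 N) → northwest.

NW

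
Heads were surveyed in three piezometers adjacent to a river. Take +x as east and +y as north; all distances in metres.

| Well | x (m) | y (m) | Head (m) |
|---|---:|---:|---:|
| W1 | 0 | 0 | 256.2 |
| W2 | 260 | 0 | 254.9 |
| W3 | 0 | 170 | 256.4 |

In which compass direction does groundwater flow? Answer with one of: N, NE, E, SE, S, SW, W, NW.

∂h/∂x = (254.9 − 256.2) / (260 − 0) = -0.005000
∂h/∂y = (256.4 − 256.2) / (170 − 0) = +0.001176
Flow = −∇h = (+0.005000 east, -0.001176 north), which points east.

E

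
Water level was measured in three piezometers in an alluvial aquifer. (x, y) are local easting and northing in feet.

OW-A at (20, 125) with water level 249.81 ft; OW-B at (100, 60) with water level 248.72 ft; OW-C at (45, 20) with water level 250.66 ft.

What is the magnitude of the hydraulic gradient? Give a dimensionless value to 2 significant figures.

Differences from OW-A: to OW-B (Δx, Δy, Δh) = (80, -65, -1.09); to OW-C = (25, -105, +0.85).
Solve a·Δx + b·Δy = Δh: det = 80·(-105) − 25·(-65) = -6775.
∂h/∂x = [(-1.09)·(-105) − (+0.85)·(-65)] / -6775 = -0.02505
∂h/∂y = [80·(+0.85) − 25·(-1.09)] / -6775 = -0.01406
|∇h| = √(-0.02505² + -0.01406²) = 0.02873

0.029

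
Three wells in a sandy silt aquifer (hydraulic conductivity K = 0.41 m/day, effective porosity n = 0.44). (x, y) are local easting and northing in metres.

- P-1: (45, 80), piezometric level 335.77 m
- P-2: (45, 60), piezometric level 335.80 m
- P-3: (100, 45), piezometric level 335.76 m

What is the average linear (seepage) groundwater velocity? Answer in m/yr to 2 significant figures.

0.64 m/yr

Differences from P-1: to P-2 (Δx, Δy, Δh) = (0, -20, +0.03); to P-3 = (55, -35, -0.01).
Solve a·Δx + b·Δy = Δh: det = 0·(-35) − 55·(-20) = 1100.
∂h/∂x = [(+0.03)·(-35) − (-0.01)·(-20)] / 1100 = -0.001136
∂h/∂y = [0·(-0.01) − 55·(+0.03)] / 1100 = -0.001500
|∇h| = √(-0.001136² + -0.001500²) = 0.001882
Seepage velocity v = K·i/n = 0.41 × 0.001882 / 0.44 = 0.001754 m/day = 0.6406 m/yr.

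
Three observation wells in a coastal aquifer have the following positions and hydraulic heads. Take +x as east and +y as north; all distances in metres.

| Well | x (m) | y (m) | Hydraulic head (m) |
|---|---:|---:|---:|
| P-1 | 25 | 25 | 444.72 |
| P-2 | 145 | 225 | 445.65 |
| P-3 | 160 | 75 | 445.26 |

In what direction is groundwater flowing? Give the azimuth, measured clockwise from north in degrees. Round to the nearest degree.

With h = a·x + b·y + c and P-1 as origin, the differences give:
  120·a + 200·b = +0.93
  135·a + 50·b = +0.54
Eliminate b (×50 and ×200, subtract): -21000·a = -61.500 → a = ∂h/∂x = +0.002929
Back-substitute: b = ∂h/∂y = +0.002893.
Flow direction (−∇h) has components (-0.002929 E, -0.002893 N).
Azimuth = atan2(E, N) = atan2(-0.002929, -0.002893) = 225.4° ≈ 225°.

225°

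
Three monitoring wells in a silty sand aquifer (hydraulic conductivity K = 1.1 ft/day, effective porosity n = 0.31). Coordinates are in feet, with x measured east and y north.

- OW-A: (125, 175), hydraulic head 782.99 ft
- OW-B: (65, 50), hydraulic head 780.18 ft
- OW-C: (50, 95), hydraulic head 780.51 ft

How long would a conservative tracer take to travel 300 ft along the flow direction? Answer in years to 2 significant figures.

10 years

With h = a·x + b·y + c and OW-A as origin, the differences give:
  (-60)·a + (-125)·b = -2.81
  (-75)·a + (-80)·b = -2.48
Eliminate b (×(-80) and ×(-125), subtract): -4575·a = -85.200 → a = ∂h/∂x = +0.01862
Back-substitute: b = ∂h/∂y = +0.01354.
|∇h| = √(0.01862² + 0.01354²) = 0.02302
Seepage velocity v = K·i/n = 1.1 × 0.02302 / 0.31 = 0.08168 ft/day.
t = 300 / 0.08168 = 3673 days = 10.1 years.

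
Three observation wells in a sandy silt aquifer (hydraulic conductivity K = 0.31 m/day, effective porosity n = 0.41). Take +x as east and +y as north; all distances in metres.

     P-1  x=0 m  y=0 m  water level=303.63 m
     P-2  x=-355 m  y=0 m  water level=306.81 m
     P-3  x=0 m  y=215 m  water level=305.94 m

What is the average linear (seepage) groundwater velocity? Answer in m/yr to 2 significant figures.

∂h/∂x = (306.81 − 303.63) / (-355 − 0) = -0.008958
∂h/∂y = (305.94 − 303.63) / (215 − 0) = +0.01074
|∇h| = √(-0.008958² + 0.01074²) = 0.01399
Seepage velocity v = K·i/n = 0.31 × 0.01399 / 0.41 = 0.01058 m/day = 3.864 m/yr.

3.9 m/yr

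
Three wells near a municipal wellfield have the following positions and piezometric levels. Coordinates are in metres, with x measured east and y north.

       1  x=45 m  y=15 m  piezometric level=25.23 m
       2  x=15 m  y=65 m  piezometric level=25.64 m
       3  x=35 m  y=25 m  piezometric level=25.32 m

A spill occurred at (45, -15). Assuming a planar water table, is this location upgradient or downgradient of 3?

Taking 1 as reference: 2−1 = (-30, 50, +0.41); 3−1 = (-10, 10, +0.09).
Solve a·Δx + b·Δy = Δh: det = (-30)·10 − (-10)·50 = 200.
∂h/∂x = [(+0.41)·10 − (+0.09)·50] / 200 = -0.002000
∂h/∂y = [(-30)·(+0.09) − (-10)·(+0.41)] / 200 = +0.007000
Head at (45, -15) = 25.23 + (-0.002000)·(0) + (+0.007000)·(-30) = 25.02 m.
That is lower than the 25.32 m at 3, so the point is downgradient.

downgradient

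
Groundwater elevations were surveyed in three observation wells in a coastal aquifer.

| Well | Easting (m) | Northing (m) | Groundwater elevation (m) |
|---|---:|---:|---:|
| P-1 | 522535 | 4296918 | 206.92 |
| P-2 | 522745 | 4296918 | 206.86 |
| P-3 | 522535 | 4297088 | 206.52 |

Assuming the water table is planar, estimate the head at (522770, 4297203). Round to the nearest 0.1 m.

∂h/∂x = (206.86 − 206.92) / (522745 − 522535) = -0.0002857
∂h/∂y = (206.52 − 206.92) / (4297088 − 4296918) = -0.002353
h(522770, 4297203) = 206.92 + (-0.0002857)·(235) + (-0.002353)·(285) = 206.92 -0.067 -0.671 = 206.182 m.

206.2 m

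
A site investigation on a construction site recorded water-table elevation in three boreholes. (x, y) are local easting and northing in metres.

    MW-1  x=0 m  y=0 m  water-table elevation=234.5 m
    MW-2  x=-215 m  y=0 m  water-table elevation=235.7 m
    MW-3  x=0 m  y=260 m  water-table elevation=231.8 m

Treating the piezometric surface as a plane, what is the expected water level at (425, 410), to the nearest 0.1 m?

∂h/∂x = (235.7 − 234.5) / (-215 − 0) = -0.005581
∂h/∂y = (231.8 − 234.5) / (260 − 0) = -0.01038
h(425, 410) = 234.5 + (-0.005581)·(425) + (-0.01038)·(410) = 234.5 -2.372 -4.258 = 227.870 m.

227.9 m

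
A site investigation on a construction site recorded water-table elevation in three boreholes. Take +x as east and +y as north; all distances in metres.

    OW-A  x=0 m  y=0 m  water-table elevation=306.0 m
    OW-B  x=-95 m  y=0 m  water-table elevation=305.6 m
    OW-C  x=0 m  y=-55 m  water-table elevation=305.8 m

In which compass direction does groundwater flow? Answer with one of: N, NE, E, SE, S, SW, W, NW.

∂h/∂x = (305.6 − 306.0) / (-95 − 0) = +0.004211
∂h/∂y = (305.8 − 306.0) / (-55 − 0) = +0.003636
Flow = −∇h = (-0.004211 east, -0.003636 north), which points southwest.

SW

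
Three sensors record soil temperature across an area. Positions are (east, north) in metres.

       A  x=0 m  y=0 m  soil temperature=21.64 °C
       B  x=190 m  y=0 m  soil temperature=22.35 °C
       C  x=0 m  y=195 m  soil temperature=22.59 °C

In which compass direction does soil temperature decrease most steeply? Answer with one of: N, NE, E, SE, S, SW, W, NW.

∂T/∂x = (22.35 − 21.64) / (190 − 0) = +0.003737
∂T/∂y = (22.59 − 21.64) / (195 − 0) = +0.004872
Steepest decrease is along −∇f = (-0.003737 E, -0.004872 N) → southwest.

SW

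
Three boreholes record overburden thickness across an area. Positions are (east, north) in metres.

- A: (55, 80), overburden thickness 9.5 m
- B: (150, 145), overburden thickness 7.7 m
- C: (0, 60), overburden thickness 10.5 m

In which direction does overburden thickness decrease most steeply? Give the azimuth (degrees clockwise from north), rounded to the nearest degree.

082°

With d = a·x + b·y + c and A as origin, the differences give:
  95·a + 65·b = -1.8
  (-55)·a + (-20)·b = +1.0
Eliminate b (×(-20) and ×65, subtract): 1675·a = -29.00 → a = ∂d/∂x = -0.01731
Back-substitute: b = ∂d/∂y = -0.002388.
Steepest decrease is along −∇f: components (+0.01731 E, +0.002388 N).
Azimuth = atan2(+0.01731, +0.002388) = 82.1° ≈ 082°.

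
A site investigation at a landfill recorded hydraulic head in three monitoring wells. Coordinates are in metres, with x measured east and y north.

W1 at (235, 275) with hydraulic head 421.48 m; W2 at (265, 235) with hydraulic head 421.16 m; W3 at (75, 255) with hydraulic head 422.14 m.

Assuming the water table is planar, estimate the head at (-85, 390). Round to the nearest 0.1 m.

423.5 m

Taking W1 as reference: W2−W1 = (30, -40, -0.32); W3−W1 = (-160, -20, +0.66).
Solve a·Δx + b·Δy = Δh: det = 30·(-20) − (-160)·(-40) = -7000.
∂h/∂x = [(-0.32)·(-20) − (+0.66)·(-40)] / -7000 = -0.004686
∂h/∂y = [30·(+0.66) − (-160)·(-0.32)] / -7000 = +0.004486
h(-85, 390) = 421.48 + (-0.004686)·(-320) + (+0.004486)·(115) = 421.48 +1.499 +0.516 = 423.495 m.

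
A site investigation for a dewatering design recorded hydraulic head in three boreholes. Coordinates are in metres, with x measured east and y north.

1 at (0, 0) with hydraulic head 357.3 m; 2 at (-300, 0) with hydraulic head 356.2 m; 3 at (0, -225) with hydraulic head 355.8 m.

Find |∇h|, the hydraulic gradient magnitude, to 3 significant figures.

0.00761

∂h/∂x = (356.2 − 357.3) / (-300 − 0) = +0.003667
∂h/∂y = (355.8 − 357.3) / (-225 − 0) = +0.006667
|∇h| = √(0.003667² + 0.006667²) = 0.007609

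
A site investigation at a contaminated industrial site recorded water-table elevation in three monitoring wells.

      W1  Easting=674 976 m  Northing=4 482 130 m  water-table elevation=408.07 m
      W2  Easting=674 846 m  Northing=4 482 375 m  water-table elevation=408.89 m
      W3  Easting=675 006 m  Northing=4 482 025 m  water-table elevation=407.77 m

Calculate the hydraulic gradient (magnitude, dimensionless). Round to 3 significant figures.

0.00304

With h = a·x + b·y + c and W1 as origin, the differences give:
  (-130)·a + 245·b = +0.82
  30·a + (-105)·b = -0.30
Eliminate b (×(-105) and ×245, subtract): 6300·a = -12.600 → a = ∂h/∂x = -0.002000
Back-substitute: b = ∂h/∂y = +0.002286.
|∇h| = √(-0.002000² + 0.002286²) = 0.003037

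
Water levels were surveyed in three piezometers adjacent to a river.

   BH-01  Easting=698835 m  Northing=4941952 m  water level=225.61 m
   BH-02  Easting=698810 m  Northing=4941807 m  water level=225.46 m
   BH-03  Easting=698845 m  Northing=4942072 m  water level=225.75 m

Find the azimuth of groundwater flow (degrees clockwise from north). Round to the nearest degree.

131°

Three-point gradient (reference BH-01): Δ to BH-02 = (-25, -145, -0.15), Δ to BH-03 = (10, 120, +0.14).
∂h/∂x = -0.001484, ∂h/∂y = +0.001290 (det = -1550).
Flow direction (−∇h) has components (+0.001484 E, -0.001290 N).
Azimuth = atan2(E, N) = atan2(+0.001484, -0.001290) = 131.0° ≈ 131°.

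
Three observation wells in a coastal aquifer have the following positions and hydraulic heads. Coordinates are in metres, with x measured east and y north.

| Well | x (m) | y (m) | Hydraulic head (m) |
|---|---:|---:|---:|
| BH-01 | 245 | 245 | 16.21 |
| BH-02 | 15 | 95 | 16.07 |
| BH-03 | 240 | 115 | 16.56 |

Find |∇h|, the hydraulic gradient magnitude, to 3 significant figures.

Differences from BH-01: to BH-02 (Δx, Δy, Δh) = (-230, -150, -0.14); to BH-03 = (-5, -130, +0.35).
Determinant of the coordinate differences = (-230)·(-130) − (-5)·(-150) = 29150.
∂h/∂x = [(-0.14)·(-130) − (+0.35)·(-150)] / 29150 = +0.002425
∂h/∂y = [(-230)·(+0.35) − (-5)·(-0.14)] / 29150 = -0.002786
|∇h| = √(0.002425² + -0.002786²) = 0.003694

0.00369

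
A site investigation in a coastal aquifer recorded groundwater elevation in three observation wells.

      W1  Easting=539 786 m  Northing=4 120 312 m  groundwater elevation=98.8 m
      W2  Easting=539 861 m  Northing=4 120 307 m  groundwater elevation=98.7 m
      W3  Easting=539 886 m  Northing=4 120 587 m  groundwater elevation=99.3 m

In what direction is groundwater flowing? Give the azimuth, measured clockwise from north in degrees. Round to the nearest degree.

152°

With h = a·x + b·y + c and W1 as origin, the differences give:
  75·a + (-5)·b = -0.1
  100·a + 275·b = +0.5
Eliminate b (×275 and ×(-5), subtract): 21125·a = -25.00 → a = ∂h/∂x = -0.001183
Back-substitute: b = ∂h/∂y = +0.002249.
Flow direction (−∇h) has components (+0.001183 E, -0.002249 N).
Azimuth = atan2(E, N) = atan2(+0.001183, -0.002249) = 152.2° ≈ 152°.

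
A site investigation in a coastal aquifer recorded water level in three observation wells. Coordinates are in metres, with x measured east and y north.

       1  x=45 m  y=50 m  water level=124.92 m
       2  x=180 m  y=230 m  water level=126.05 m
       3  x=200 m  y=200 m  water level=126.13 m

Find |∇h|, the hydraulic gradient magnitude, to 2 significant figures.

0.0065

Three-point gradient (reference 1): Δ to 2 = (135, 180, +1.13), Δ to 3 = (155, 150, +1.21).
∂h/∂x = +0.006314, ∂h/∂y = +0.001542 (det = -7650).
|∇h| = √(0.006314² + 0.001542²) = 0.0065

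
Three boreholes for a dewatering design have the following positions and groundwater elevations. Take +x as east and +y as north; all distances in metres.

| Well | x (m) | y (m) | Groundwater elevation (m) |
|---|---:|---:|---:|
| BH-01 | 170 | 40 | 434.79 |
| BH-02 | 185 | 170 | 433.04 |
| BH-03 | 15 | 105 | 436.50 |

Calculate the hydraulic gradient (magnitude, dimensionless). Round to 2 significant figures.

0.020

With h = a·x + b·y + c and BH-01 as origin, the differences give:
  15·a + 130·b = -1.75
  (-155)·a + 65·b = +1.71
Eliminate b (×65 and ×130, subtract): 21125·a = -336.050 → a = ∂h/∂x = -0.01591
Back-substitute: b = ∂h/∂y = -0.01163.
|∇h| = √(-0.01591² + -0.01163²) = 0.01971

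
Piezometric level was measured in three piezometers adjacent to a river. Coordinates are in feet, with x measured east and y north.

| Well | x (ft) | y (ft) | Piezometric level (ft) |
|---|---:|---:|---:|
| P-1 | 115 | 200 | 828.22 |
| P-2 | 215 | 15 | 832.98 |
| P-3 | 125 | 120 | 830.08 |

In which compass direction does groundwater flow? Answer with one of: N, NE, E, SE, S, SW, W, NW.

N

With h = a·x + b·y + c and P-1 as origin, the differences give:
  100·a + (-185)·b = +4.76
  10·a + (-80)·b = +1.86
Eliminate b (×(-80) and ×(-185), subtract): -6150·a = -36.700 → a = ∂h/∂x = +0.005967
Back-substitute: b = ∂h/∂y = -0.02250.
Flow = −∇h = (-0.005967 east, +0.02250 north), which points north.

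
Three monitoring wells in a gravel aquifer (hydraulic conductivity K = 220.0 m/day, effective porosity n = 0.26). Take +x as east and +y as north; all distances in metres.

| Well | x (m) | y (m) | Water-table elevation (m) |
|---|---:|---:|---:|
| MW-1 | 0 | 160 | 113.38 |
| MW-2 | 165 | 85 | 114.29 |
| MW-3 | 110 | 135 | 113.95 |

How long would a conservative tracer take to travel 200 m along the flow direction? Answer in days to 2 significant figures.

47 days

Taking MW-1 as reference: MW-2−MW-1 = (165, -75, +0.91); MW-3−MW-1 = (110, -25, +0.57).
Determinant of the coordinate differences = 165·(-25) − 110·(-75) = 4125.
∂h/∂x = [(+0.91)·(-25) − (+0.57)·(-75)] / 4125 = +0.004848
∂h/∂y = [165·(+0.57) − 110·(+0.91)] / 4125 = -0.001467
|∇h| = √(0.004848² + -0.001467²) = 0.005065
Seepage velocity v = K·i/n = 220.0 × 0.005065 / 0.26 = 4.286 m/day.
t = 200 / 4.286 = 46.66 days.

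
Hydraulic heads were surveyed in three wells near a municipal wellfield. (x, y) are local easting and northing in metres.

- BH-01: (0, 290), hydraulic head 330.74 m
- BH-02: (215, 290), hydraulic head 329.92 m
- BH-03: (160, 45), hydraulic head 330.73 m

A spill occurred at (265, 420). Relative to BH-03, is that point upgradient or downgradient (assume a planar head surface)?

downgradient

Three-point gradient (reference BH-01): Δ to BH-02 = (215, 0, -0.82), Δ to BH-03 = (160, -245, -0.01).
∂h/∂x = -0.003814, ∂h/∂y = -0.002450 (det = -52675).
Head at (265, 420) = 330.74 + (-0.003814)·(265) + (-0.002450)·(130) = 329.41 m.
That is lower than the 330.73 m at BH-03, so the point is downgradient.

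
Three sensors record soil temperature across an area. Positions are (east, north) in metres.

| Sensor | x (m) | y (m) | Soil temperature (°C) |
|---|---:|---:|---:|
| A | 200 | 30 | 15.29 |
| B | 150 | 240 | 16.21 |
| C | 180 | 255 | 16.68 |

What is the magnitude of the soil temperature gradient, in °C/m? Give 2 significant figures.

With T = a·x + b·y + c and A as origin, the differences give:
  (-50)·a + 210·b = +0.92
  (-20)·a + 225·b = +1.39
Eliminate b (×225 and ×210, subtract): -7050·a = -84.900 → a = ∂T/∂x = +0.01204
Back-substitute: b = ∂T/∂y = +0.007248.
|∇f| = √(0.01204² + 0.007248²) = 0.01405 °C/m

0.014 °C/m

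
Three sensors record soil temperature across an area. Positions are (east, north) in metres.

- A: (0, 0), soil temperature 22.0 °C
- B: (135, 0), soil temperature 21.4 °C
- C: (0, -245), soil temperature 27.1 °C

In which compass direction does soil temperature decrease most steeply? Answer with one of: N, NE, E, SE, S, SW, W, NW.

∂T/∂x = (21.4 − 22.0) / (135 − 0) = -0.004444
∂T/∂y = (27.1 − 22.0) / (-245 − 0) = -0.02082
Steepest decrease is along −∇f = (+0.004444 E, +0.02082 N) → north.

N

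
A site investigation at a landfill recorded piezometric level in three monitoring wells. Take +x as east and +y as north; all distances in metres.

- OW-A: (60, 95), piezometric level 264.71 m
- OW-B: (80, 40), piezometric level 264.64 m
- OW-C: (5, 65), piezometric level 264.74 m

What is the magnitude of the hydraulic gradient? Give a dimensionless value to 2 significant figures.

Differences from OW-A: to OW-B (Δx, Δy, Δh) = (20, -55, -0.07); to OW-C = (-55, -30, +0.03).
Determinant of the coordinate differences = 20·(-30) − (-55)·(-55) = -3625.
∂h/∂x = [(-0.07)·(-30) − (+0.03)·(-55)] / -3625 = -0.001034
∂h/∂y = [20·(+0.03) − (-55)·(-0.07)] / -3625 = +0.0008966
|∇h| = √(-0.001034² + 0.0008966²) = 0.001369

0.0014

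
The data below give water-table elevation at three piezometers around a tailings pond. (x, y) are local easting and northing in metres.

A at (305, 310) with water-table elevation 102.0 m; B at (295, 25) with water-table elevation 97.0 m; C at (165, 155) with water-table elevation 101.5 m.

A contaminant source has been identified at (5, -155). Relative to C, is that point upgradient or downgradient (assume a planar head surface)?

downgradient

With h = a·x + b·y + c and A as origin, the differences give:
  (-10)·a + (-285)·b = -5.0
  (-140)·a + (-155)·b = -0.5
Eliminate b (×(-155) and ×(-285), subtract): -38350·a = 632.50 → a = ∂h/∂x = -0.01649
Back-substitute: b = ∂h/∂y = +0.01812.
Head at (5, -155) = 102.0 + (-0.01649)·(-300) + (+0.01812)·(-465) = 98.52 m.
That is lower than the 101.5 m at C, so the point is downgradient.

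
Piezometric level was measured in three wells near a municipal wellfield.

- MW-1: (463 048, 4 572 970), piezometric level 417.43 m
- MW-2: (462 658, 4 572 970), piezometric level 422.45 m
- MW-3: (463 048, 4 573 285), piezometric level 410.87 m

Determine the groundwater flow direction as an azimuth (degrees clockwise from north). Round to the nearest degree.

032°

∂h/∂x = (422.45 − 417.43) / (462658 − 463048) = -0.01287
∂h/∂y = (410.87 − 417.43) / (4573285 − 4572970) = -0.02083
Flow direction (−∇h) has components (+0.01287 E, +0.02083 N).
Azimuth = atan2(E, N) = atan2(+0.01287, +0.02083) = 31.7° ≈ 032°.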